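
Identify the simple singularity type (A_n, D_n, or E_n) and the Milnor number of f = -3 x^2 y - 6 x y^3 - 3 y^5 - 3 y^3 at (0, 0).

Type D_{4}, Milnor number mu = 4.

The Hessian of f at 0 is [[0, 0], [0, 0]] with rank 0, so corank 2. A Groebner basis of the Jacobian ideal J(f) in C{x,y} is {y^3, x^2 + 3*y^2, x*y}; counting standard monomials gives mu = 4. Corank 2; j^3 = -3*y*(x^2 + y^2) splits into three distinct lines over C (the quadratic factor has nonzero discriminant), so D_4.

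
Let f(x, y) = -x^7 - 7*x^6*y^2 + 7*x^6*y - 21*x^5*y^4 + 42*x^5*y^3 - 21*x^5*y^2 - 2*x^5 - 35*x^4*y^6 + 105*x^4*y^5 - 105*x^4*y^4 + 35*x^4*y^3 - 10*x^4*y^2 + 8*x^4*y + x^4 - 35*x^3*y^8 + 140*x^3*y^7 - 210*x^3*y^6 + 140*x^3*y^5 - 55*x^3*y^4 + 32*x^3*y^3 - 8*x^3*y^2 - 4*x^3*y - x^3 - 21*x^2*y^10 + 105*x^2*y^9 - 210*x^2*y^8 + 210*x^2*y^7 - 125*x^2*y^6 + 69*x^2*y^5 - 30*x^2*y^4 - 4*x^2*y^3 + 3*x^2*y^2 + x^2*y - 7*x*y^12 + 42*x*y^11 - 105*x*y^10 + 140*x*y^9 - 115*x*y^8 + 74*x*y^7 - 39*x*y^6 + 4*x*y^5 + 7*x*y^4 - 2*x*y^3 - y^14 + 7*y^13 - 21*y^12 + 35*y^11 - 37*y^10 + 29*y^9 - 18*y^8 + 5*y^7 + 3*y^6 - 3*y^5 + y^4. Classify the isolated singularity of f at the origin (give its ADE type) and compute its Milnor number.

Type D_5, Milnor number mu = 5.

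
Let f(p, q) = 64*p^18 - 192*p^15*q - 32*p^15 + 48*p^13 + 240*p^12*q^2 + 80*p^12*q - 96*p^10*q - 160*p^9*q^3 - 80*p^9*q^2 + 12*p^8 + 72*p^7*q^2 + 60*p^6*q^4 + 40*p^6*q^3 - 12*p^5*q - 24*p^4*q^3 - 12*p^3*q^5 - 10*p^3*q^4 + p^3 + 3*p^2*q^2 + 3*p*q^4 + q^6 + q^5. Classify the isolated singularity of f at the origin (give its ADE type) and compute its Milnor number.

The Hessian of f at 0 is [[0, 0], [0, 0]] with rank 0, so corank 2. A Groebner basis of the Jacobian ideal J(f) in C{p,q} is {q^4, p^3, p^2/2 + p*q^2}; counting standard monomials gives mu = 8. Corank 2; j^3 = p^3 is a perfect cube, so E-series; the 5-jet and mu = 8 give E_8.

Type E8, Milnor number mu = 8.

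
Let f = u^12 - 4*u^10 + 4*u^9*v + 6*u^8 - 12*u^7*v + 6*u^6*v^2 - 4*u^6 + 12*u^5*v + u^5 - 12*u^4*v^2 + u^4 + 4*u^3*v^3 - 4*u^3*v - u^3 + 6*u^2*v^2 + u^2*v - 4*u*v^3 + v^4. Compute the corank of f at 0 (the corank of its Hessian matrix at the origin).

Hessian at 0 has rank 0.

2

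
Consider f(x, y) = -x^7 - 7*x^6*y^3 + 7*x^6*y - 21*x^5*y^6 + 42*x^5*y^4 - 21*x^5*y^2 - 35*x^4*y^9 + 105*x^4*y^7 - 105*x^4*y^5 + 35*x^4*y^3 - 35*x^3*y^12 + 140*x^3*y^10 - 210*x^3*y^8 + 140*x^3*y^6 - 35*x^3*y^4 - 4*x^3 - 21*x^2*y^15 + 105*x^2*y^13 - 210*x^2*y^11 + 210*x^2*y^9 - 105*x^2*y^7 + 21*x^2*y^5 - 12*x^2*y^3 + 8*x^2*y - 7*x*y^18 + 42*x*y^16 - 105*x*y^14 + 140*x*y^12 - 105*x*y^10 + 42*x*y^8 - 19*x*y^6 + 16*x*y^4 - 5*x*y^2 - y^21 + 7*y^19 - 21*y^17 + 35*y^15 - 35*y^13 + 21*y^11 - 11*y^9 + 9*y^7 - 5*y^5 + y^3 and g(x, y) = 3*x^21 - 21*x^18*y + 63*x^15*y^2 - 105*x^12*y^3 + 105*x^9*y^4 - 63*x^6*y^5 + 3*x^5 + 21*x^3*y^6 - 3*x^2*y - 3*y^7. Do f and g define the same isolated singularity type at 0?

Yes.

The Hessian of f at 0 has rank 0. Corank 2; j^3 = -(x - y)*(2*x - y)^2 has shape L^2 M (L != M), so D-series; mu = 8 gives D_8. The Hessian of g at 0 has rank 0. Corank 2; j^3 = -3*x^2*y has shape L^2 M (L != M), so D-series; mu = 8 gives D_8. Both have type D_8, hence right-equivalent.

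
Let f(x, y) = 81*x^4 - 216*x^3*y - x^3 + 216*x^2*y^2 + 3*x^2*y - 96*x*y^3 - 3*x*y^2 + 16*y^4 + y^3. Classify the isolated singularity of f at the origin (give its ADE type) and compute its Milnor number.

Type E6, Milnor number mu = 6.

The Hessian of f at 0 is [[0, 0], [0, 0]] with rank 0, so corank 2. A Groebner basis of the Jacobian ideal J(f) in C{x,y} is {y^4, x*y^2 - 8*y^3/9, x^2 - 2*x*y + y^2}; counting standard monomials gives mu = 6. Corank 2; j^3 = -(x - y)^3 is a perfect cube, so E-series; the 4-jet and mu = 6 give E_6.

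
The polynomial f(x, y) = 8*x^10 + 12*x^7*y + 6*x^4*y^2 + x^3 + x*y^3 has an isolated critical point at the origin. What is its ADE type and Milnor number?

Type E_{7}, Milnor number mu = 7.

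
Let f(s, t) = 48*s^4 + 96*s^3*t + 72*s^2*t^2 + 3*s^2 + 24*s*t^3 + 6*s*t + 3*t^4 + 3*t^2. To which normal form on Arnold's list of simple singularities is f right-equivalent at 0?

A3

The Hessian of f at 0 is [[6, 6], [6, 6]] with rank 1, so corank 1. A Groebner basis of the Jacobian ideal J(f) in C{s,t} is {t^3, s + t}; counting standard monomials gives mu = 3. Corank 1: A-series; mu = 3 gives A_3.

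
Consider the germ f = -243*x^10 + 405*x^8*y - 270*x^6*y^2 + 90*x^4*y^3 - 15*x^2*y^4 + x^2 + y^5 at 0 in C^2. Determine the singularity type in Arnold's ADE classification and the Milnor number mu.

Type A_4, Milnor number mu = 4.

The Hessian of f at 0 has rank 1. Corank 1: A-series; mu = 4 gives A_4.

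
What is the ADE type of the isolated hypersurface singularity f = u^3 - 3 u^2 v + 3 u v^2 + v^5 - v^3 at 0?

The Hessian of f at 0 has rank 0. Corank 2; j^3 = (u - v)^3 is a perfect cube, so E-series; the 5-jet and mu = 8 give E_8.

E_8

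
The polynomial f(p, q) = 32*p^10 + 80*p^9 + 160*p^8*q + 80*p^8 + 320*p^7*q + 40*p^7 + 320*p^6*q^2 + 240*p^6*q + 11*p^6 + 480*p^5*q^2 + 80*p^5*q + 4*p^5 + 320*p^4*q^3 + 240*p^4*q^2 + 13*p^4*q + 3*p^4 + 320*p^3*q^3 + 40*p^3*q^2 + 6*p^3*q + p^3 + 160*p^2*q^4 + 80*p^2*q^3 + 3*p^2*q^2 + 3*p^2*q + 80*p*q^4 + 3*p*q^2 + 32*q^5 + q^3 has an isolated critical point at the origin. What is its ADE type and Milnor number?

The Hessian of f at 0 has rank 0. Corank 2; j^3 = (p + q)^3 is a perfect cube, so E-series; the 5-jet and mu = 8 give E_8.

Type E8, Milnor number mu = 8.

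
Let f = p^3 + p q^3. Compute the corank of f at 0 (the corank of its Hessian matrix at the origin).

2

Hessian at 0 has rank 0.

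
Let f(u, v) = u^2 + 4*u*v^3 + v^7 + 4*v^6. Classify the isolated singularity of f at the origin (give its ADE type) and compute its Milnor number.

The Hessian of f at 0 is [[2, 0], [0, 0]] with rank 1, so corank 1. A Groebner basis of the Jacobian ideal J(f) in C{u,v} is {u/2 + v^3, u^2}; counting standard monomials gives mu = 6. Corank 1: A-series; mu = 6 gives A_6.

Type A_6, Milnor number mu = 6.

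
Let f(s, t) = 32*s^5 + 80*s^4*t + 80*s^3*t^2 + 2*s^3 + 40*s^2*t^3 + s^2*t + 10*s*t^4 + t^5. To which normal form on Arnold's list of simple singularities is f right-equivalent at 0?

The Hessian of f at 0 has rank 0. Corank 2; j^3 = s^2*(2*s + t) has shape L^2 M (L != M), so D-series; mu = 6 gives D_6.

D_{6}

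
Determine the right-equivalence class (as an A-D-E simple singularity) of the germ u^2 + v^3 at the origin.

The Hessian of f at 0 has rank 1. Corank 1: A-series; mu = 2 gives A_2.

A_2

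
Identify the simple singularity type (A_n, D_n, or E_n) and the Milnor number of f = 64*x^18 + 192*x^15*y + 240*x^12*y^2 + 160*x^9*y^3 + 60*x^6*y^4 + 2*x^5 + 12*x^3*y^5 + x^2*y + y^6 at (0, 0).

Type D_{7}, Milnor number mu = 7.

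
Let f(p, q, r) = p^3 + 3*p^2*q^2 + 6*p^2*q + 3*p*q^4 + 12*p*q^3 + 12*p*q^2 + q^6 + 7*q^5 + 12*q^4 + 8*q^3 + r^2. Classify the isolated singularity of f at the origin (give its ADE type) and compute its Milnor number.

The Hessian of f at 0 has rank 1. Corank 2; j^3 = (p + 2*q)^3 is a perfect cube, so E-series; the 5-jet and mu = 8 give E_8.

Type E_{8}, Milnor number mu = 8.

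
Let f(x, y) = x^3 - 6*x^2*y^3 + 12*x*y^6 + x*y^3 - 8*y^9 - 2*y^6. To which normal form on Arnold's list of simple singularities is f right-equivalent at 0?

E_7

The Hessian of f at 0 is [[0, 0], [0, 0]] with rank 0, so corank 2. A Groebner basis of the Jacobian ideal J(f) in C{x,y} is {x^3, x*y^2, 3*x^2 + y^3}; counting standard monomials gives mu = 7. Corank 2; j^3 = x^3 is a perfect cube, so E-series; the 4-jet and mu = 7 give E_7.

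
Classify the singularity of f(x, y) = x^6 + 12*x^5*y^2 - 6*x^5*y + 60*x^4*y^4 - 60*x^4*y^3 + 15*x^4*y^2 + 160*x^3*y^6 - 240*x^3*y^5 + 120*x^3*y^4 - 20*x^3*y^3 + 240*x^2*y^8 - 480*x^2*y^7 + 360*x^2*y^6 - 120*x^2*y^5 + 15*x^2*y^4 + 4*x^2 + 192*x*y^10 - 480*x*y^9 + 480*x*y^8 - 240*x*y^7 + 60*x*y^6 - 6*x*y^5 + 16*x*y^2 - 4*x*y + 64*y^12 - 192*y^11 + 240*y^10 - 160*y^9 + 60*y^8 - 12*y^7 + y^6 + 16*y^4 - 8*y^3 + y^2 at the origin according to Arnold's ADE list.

A_{5}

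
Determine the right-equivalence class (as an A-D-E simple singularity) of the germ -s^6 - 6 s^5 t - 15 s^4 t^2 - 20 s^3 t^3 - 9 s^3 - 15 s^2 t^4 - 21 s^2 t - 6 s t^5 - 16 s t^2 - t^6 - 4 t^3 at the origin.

The Hessian of f at 0 has rank 0. Corank 2; j^3 = -(s + t)*(3*s + 2*t)^2 has shape L^2 M (L != M), so D-series; mu = 7 gives D_7.

D_{7}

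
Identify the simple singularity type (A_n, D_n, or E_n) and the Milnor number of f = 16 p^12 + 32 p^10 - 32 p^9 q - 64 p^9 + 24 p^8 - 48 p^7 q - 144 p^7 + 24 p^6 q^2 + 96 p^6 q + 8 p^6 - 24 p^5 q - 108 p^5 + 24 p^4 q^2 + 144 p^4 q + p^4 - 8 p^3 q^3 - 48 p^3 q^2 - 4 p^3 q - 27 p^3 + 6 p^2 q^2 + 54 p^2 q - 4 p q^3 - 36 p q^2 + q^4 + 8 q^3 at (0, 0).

The Hessian of f at 0 has rank 0. Corank 2; j^3 = -(3*p - 2*q)^3 is a perfect cube, so E-series; the 4-jet and mu = 6 give E_6.

Type E_6, Milnor number mu = 6.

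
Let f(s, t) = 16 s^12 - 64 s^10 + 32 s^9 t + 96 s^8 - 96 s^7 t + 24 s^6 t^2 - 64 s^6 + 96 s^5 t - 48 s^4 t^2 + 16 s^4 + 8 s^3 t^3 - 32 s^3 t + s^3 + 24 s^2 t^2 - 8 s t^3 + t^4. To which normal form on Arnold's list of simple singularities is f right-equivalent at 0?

The Hessian of f at 0 has rank 0. Corank 2; j^3 = s^3 is a perfect cube, so E-series; the 4-jet and mu = 6 give E_6.

E6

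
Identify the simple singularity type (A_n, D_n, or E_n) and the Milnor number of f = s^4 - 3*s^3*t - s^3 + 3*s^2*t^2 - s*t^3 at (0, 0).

The Hessian of f at 0 has rank 0. Corank 2; j^3 = -s^3 is a perfect cube, so E-series; the 4-jet and mu = 7 give E_7.

Type E_7, Milnor number mu = 7.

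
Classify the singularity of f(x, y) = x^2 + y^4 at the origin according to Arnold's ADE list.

A_{3}

The Hessian of f at 0 has rank 1. Corank 1: A-series; mu = 3 gives A_3.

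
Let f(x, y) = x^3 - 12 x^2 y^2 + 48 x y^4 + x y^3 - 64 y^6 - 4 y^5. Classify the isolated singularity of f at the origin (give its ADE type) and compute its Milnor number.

The Hessian of f at 0 has rank 0. Corank 2; j^3 = x^3 is a perfect cube, so E-series; the 4-jet and mu = 7 give E_7.

Type E_{7}, Milnor number mu = 7.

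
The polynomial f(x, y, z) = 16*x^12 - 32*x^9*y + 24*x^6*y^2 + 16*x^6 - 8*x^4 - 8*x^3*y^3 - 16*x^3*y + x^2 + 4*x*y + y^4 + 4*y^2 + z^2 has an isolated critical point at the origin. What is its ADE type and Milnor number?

The Hessian of f at 0 has rank 2. Corank 1: A-series; mu = 3 gives A_3.

Type A_{3}, Milnor number mu = 3.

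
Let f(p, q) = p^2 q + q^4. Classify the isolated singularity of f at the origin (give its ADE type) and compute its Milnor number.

The Hessian of f at 0 has rank 0. Corank 2; j^3 = p^2*q has shape L^2 M (L != M), so D-series; mu = 5 gives D_5.

Type D5, Milnor number mu = 5.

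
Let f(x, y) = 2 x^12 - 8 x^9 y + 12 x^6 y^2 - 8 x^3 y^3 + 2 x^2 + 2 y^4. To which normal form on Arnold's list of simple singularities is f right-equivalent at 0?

A_{3}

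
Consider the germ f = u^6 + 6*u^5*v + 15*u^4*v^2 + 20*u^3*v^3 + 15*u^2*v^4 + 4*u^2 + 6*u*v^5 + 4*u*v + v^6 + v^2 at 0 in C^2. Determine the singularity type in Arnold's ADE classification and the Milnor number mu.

The Hessian of f at 0 has rank 1. Corank 1: A-series; mu = 5 gives A_5.

Type A_5, Milnor number mu = 5.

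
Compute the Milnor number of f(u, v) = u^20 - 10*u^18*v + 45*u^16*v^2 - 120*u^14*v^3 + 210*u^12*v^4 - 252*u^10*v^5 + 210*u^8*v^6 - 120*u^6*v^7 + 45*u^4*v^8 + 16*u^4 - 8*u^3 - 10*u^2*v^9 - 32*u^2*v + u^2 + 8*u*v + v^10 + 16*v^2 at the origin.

The Hessian of f at 0 is [[2, 8], [8, 32]] with rank 1, so corank 1. A Groebner basis of the Jacobian ideal J(f) in C{u,v} is {u*v^4 + 5*u*v^3/8 + 15*u*v^2/256 + 7*u*v/4096 + u/65536 + v^4 + 5*v^3/32 + 3*v^2/512 + v/16384, -15*u*v^3/32 - 27*u*v^2/512 - 27*u*v/16384 - u/65536 + v^5 - 5*v^4/8 - 35*v^3/256 - 23*v^2/4096 - v/16384, u^2 - u/4 - v}; counting standard monomials gives mu = 9. Corank 1: A-series; mu = 9 gives A_9.

9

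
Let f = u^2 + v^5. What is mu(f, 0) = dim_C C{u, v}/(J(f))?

The Hessian of f at 0 is [[2, 0], [0, 0]] with rank 1, so corank 1. A Groebner basis of the Jacobian ideal J(f) in C{u,v} is {v^4, u}; counting standard monomials gives mu = 4. Corank 1: A-series; mu = 4 gives A_4.

4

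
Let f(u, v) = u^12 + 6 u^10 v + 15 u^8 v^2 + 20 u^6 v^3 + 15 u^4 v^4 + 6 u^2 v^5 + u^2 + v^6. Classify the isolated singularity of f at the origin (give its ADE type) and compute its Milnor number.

Type A5, Milnor number mu = 5.

The Hessian of f at 0 has rank 1. Corank 1: A-series; mu = 5 gives A_5.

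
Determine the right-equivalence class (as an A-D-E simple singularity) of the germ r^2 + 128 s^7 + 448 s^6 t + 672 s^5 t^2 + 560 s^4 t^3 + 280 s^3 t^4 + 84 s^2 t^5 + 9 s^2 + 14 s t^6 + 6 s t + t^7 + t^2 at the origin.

A_6

The Hessian of f at 0 has rank 2. Corank 1: A-series; mu = 6 gives A_6.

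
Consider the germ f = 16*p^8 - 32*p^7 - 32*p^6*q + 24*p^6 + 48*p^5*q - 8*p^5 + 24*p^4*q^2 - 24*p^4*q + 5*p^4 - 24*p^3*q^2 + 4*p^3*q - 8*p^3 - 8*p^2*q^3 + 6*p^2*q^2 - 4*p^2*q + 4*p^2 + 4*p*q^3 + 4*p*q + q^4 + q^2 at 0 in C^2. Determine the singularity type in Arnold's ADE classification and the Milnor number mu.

Type A_{3}, Milnor number mu = 3.

The Hessian of f at 0 has rank 1. Corank 1: A-series; mu = 3 gives A_3.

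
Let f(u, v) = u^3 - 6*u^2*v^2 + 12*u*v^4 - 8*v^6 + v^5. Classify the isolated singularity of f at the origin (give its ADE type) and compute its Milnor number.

The Hessian of f at 0 is [[0, 0], [0, 0]] with rank 0, so corank 2. A Groebner basis of the Jacobian ideal J(f) in C{u,v} is {v^4, u^3, -u^2/4 + u*v^2}; counting standard monomials gives mu = 8. Corank 2; j^3 = u^3 is a perfect cube, so E-series; the 5-jet and mu = 8 give E_8.

Type E8, Milnor number mu = 8.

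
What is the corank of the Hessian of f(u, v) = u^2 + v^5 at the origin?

Hessian at 0 has rank 1.

1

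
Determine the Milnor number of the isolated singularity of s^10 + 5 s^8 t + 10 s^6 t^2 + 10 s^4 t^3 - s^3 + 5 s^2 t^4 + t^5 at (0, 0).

8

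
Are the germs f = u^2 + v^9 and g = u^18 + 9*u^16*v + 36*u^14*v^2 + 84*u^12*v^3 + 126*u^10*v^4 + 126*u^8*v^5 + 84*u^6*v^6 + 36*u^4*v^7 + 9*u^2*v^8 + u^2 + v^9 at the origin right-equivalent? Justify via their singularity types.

The Hessian of f at 0 has rank 1. Corank 1: A-series; mu = 8 gives A_8. The Hessian of g at 0 has rank 1. Corank 1: A-series; mu = 8 gives A_8. Both have type A_8, hence right-equivalent.

Yes.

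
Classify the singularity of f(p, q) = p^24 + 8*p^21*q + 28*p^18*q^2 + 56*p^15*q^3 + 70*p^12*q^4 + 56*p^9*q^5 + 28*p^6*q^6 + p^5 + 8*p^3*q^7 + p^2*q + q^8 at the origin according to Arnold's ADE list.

The Hessian of f at 0 is [[0, 0], [0, 0]] with rank 0, so corank 2. A Groebner basis of the Jacobian ideal J(f) in C{p,q} is {p^2/8 + q^7, p^3, p*q}; counting standard monomials gives mu = 9. Corank 2; j^3 = p^2*q has shape L^2 M (L != M), so D-series; mu = 9 gives D_9.

D_9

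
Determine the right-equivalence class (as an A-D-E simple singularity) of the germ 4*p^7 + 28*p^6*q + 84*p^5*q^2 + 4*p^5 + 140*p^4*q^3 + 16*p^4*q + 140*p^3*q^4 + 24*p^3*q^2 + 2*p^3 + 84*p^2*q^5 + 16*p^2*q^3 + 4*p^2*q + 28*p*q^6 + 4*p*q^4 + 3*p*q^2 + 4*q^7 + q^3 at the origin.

The Hessian of f at 0 has rank 0. Corank 2; j^3 = (p + q)*(2*p^2 + 2*p*q + q^2) splits into three distinct lines over C (the quadratic factor has nonzero discriminant), so D_4.

D_{4}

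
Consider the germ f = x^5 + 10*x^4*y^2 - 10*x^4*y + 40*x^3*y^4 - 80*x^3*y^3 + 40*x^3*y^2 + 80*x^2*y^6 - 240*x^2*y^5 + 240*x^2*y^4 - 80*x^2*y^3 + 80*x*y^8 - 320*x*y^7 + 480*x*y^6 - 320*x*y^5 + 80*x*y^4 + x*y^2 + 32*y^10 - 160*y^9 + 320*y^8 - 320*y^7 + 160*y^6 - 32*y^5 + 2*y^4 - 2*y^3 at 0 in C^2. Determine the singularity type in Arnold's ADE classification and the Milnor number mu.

Type D6, Milnor number mu = 6.

The Hessian of f at 0 is [[0, 0], [0, 0]] with rank 0, so corank 2. A Groebner basis of the Jacobian ideal J(f) in C{x,y} is {x^4 + y^2/5, y^3, x*y - 2*y^2}; counting standard monomials gives mu = 6. Corank 2; j^3 = y^2*(x - 2*y) has shape L^2 M (L != M), so D-series; mu = 6 gives D_6.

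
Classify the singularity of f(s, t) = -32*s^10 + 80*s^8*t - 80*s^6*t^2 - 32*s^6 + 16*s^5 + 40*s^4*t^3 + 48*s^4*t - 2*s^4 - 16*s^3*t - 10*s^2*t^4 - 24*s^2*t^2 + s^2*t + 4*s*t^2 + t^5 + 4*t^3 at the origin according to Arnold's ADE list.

D_{6}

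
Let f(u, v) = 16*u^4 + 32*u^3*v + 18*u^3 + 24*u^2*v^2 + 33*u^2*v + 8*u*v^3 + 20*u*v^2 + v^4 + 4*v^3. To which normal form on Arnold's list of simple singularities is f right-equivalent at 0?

D_{5}

The Hessian of f at 0 is [[0, 0], [0, 0]] with rank 0, so corank 2. A Groebner basis of the Jacobian ideal J(f) in C{u,v} is {u*v^2 + 27*u*v/4 + 9*v^2/2, -81*u*v/8 + v^3 - 27*v^2/4, u^2 + 7*u*v/6 + v^2/3}; counting standard monomials gives mu = 5. Corank 2; j^3 = (2*u + v)*(3*u + 2*v)^2 has shape L^2 M (L != M), so D-series; mu = 5 gives D_5.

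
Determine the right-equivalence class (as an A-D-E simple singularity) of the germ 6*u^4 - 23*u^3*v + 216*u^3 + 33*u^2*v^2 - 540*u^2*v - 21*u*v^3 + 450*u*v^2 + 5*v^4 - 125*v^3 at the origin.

E_{7}

The Hessian of f at 0 has rank 0. Corank 2; j^3 = (6*u - 5*v)^3 is a perfect cube, so E-series; the 4-jet and mu = 7 give E_7.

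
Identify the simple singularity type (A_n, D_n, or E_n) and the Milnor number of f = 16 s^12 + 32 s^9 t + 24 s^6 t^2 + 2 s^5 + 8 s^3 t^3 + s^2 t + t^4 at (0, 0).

The Hessian of f at 0 is [[0, 0], [0, 0]] with rank 0, so corank 2. A Groebner basis of the Jacobian ideal J(f) in C{s,t} is {s^3, s^2/4 + t^3, s*t}; counting standard monomials gives mu = 5. Corank 2; j^3 = s^2*t has shape L^2 M (L != M), so D-series; mu = 5 gives D_5.

Type D_{5}, Milnor number mu = 5.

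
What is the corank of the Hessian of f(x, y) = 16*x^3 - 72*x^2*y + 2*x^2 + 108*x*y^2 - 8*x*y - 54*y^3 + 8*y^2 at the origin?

The Hessian at 0 is [[4, -8], [-8, 16]] of rank 1; hence corank 1.

1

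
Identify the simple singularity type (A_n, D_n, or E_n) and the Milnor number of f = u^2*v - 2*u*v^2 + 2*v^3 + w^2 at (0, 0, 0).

Type D_4, Milnor number mu = 4.

The Hessian of f at 0 is [[0, 0, 0], [0, 0, 0], [0, 0, 2]] with rank 1, so corank 2. A Groebner basis of the Jacobian ideal J(f) in C{u,v,w} is {v^3, u^2 + 2*v^2, u*v - v^2, w}; counting standard monomials gives mu = 4. Corank 2; j^3 = v*(u^2 - 2*u*v + 2*v^2) splits into three distinct lines over C (the quadratic factor has nonzero discriminant), so D_4.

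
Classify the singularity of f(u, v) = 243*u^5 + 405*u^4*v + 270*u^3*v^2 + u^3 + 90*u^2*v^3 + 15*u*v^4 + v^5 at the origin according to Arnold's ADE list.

The Hessian of f at 0 has rank 0. Corank 2; j^3 = u^3 is a perfect cube, so E-series; the 5-jet and mu = 8 give E_8.

E8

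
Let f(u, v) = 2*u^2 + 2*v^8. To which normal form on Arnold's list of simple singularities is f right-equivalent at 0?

The Hessian of f at 0 is [[4, 0], [0, 0]] with rank 1, so corank 1. A Groebner basis of the Jacobian ideal J(f) in C{u,v} is {v^7, u}; counting standard monomials gives mu = 7. Corank 1: A-series; mu = 7 gives A_7.

A_{7}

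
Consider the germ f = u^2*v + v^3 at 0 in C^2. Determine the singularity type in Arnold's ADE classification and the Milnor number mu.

The Hessian of f at 0 has rank 0. Corank 2; j^3 = v*(u^2 + v^2) splits into three distinct lines over C (the quadratic factor has nonzero discriminant), so D_4.

Type D_4, Milnor number mu = 4.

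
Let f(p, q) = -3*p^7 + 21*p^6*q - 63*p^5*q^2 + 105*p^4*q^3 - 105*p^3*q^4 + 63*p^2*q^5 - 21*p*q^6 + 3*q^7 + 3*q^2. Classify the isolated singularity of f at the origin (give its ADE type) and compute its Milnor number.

The Hessian of f at 0 has rank 1. Corank 1: A-series; mu = 6 gives A_6.

Type A6, Milnor number mu = 6.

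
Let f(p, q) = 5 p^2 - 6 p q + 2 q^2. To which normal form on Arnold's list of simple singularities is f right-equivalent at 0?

A_1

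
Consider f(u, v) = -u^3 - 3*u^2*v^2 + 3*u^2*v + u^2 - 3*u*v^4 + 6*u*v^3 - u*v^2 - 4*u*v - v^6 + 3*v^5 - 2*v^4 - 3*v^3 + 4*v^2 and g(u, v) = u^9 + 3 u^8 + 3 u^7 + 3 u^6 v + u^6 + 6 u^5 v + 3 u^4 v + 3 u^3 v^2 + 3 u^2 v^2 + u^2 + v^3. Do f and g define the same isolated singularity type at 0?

The Hessian of f at 0 has rank 1. Corank 1: A-series; mu = 2 gives A_2. The Hessian of g at 0 has rank 1. Corank 1: A-series; mu = 2 gives A_2. Both have type A_2, hence right-equivalent.

Yes.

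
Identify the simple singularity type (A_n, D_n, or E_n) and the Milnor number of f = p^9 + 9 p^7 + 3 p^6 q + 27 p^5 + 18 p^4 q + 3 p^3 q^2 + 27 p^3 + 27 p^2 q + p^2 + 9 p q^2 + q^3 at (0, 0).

Type A_{2}, Milnor number mu = 2.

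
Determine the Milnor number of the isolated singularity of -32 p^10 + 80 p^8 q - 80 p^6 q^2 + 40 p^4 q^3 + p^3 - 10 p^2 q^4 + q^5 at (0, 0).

8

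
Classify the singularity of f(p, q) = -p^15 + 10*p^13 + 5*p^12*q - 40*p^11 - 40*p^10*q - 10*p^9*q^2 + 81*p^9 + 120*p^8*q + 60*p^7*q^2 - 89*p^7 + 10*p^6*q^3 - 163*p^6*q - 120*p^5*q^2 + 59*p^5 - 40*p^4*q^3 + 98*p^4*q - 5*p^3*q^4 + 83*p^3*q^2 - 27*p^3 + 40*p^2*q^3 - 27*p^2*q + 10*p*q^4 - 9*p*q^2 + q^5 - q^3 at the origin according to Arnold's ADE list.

E8

The Hessian of f at 0 has rank 0. Corank 2; j^3 = -(3*p + q)^3 is a perfect cube, so E-series; the 5-jet and mu = 8 give E_8.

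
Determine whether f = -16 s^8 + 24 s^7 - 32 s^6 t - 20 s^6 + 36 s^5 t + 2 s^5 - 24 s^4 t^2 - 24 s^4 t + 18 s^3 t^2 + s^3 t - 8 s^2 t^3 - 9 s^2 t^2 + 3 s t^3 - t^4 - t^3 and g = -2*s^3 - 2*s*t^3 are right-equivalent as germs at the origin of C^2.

Yes.

The Hessian of f at 0 has rank 0. Corank 2; j^3 = -t^3 is a perfect cube, so E-series; the 4-jet and mu = 7 give E_7. The Hessian of g at 0 has rank 0. Corank 2; j^3 = -2*s^3 is a perfect cube, so E-series; the 4-jet and mu = 7 give E_7. Both have type E_7, hence right-equivalent.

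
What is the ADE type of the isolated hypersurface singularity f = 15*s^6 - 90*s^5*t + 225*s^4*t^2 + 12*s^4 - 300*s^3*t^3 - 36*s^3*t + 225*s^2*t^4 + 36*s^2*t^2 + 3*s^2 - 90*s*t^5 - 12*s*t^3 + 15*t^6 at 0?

A_5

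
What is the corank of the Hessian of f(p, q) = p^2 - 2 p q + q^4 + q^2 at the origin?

1

The Hessian at 0 is [[2, -2], [-2, 2]] of rank 1; hence corank 1.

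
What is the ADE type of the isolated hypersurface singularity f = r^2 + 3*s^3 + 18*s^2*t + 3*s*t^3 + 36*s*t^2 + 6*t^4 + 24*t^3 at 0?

E_{7}

The Hessian of f at 0 has rank 1. Corank 2; j^3 = 3*(s + 2*t)^3 is a perfect cube, so E-series; the 4-jet and mu = 7 give E_7.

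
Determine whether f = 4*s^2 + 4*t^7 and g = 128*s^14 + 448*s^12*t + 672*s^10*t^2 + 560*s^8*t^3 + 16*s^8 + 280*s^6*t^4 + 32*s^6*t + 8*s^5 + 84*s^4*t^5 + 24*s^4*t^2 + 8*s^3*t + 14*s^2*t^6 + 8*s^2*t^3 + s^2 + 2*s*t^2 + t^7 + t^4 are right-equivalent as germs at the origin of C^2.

Yes.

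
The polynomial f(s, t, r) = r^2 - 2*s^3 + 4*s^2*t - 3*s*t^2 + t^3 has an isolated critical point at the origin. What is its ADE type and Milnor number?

The Hessian of f at 0 has rank 1. Corank 2; j^3 = -(s - t)*(2*s^2 - 2*s*t + t^2) splits into three distinct lines over C (the quadratic factor has nonzero discriminant), so D_4.

Type D4, Milnor number mu = 4.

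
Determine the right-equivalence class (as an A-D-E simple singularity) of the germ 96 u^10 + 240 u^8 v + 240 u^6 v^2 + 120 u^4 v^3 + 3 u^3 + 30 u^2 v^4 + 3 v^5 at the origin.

E_{8}

The Hessian of f at 0 is [[0, 0], [0, 0]] with rank 0, so corank 2. A Groebner basis of the Jacobian ideal J(f) in C{u,v} is {v^4, u^2}; counting standard monomials gives mu = 8. Corank 2; j^3 = 3*u^3 is a perfect cube, so E-series; the 5-jet and mu = 8 give E_8.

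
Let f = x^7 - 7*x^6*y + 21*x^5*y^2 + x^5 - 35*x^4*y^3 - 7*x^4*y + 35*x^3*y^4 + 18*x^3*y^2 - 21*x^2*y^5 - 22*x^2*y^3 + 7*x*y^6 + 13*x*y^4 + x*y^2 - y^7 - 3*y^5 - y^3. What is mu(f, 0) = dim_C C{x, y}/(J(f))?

6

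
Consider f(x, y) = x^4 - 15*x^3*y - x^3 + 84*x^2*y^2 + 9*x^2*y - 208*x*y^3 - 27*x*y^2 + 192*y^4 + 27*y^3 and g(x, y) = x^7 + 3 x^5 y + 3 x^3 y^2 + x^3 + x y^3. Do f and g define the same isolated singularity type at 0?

Yes.

The Hessian of f at 0 is [[0, 0], [0, 0]] with rank 0, so corank 2. A Groebner basis of the Jacobian ideal J(f) in C{x,y} is {3*x^2 - 18*x*y + y^4 + y^3 + 27*y^2, x^3 - 63*x^2 + 378*x*y - 48*y^3 - 567*y^2, x^2*y - 13*x^2 + 78*x*y - 40*y^3/3 - 117*y^2, -2*x^2 + x*y^2 + 12*x*y - 11*y^3/3 - 18*y^2}; counting standard monomials gives mu = 7. Corank 2; j^3 = -(x - 3*y)^3 is a perfect cube, so E-series; the 4-jet and mu = 7 give E_7. The Hessian of g at 0 is [[0, 0], [0, 0]] with rank 0, so corank 2. A Groebner basis of the Jacobian ideal J(g) in C{x,y} is {x^3, x*y^2, 3*x^2 + y^3}; counting standard monomials gives mu = 7. Corank 2; j^3 = x^3 is a perfect cube, so E-series; the 4-jet and mu = 7 give E_7. Both have type E_7, hence right-equivalent.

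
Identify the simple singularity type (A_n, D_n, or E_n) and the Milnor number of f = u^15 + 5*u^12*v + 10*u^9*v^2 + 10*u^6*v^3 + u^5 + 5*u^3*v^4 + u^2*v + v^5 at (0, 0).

Type D6, Milnor number mu = 6.

The Hessian of f at 0 is [[0, 0], [0, 0]] with rank 0, so corank 2. A Groebner basis of the Jacobian ideal J(f) in C{u,v} is {u^2/5 + v^4, u^3, u*v}; counting standard monomials gives mu = 6. Corank 2; j^3 = u^2*v has shape L^2 M (L != M), so D-series; mu = 6 gives D_6.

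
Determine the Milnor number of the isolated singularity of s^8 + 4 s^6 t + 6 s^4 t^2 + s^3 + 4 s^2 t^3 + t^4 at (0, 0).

The Hessian of f at 0 has rank 0. Corank 2; j^3 = s^3 is a perfect cube, so E-series; the 4-jet and mu = 6 give E_6.

6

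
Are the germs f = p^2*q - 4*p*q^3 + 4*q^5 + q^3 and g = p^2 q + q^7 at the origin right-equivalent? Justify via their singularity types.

No.

The Hessian of f at 0 is [[0, 0], [0, 0]] with rank 0, so corank 2. A Groebner basis of the Jacobian ideal J(f) in C{p,q} is {q^3, p^2 + 3*q^2, p*q}; counting standard monomials gives mu = 4. Corank 2; j^3 = q*(p^2 + q^2) splits into three distinct lines over C (the quadratic factor has nonzero discriminant), so D_4. The Hessian of g at 0 is [[0, 0], [0, 0]] with rank 0, so corank 2. A Groebner basis of the Jacobian ideal J(g) in C{p,q} is {p^2/7 + q^6, p^3, p*q}; counting standard monomials gives mu = 8. Corank 2; j^3 = p^2*q has shape L^2 M (L != M), so D-series; mu = 8 gives D_8. f is D_4 but g is D_8, hence not right-equivalent.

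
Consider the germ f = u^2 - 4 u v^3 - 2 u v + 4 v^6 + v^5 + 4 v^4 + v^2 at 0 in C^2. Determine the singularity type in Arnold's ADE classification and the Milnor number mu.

Type A4, Milnor number mu = 4.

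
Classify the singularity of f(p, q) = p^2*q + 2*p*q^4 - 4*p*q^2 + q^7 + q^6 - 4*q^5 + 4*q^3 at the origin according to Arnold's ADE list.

The Hessian of f at 0 has rank 0. Corank 2; j^3 = q*(p - 2*q)^2 has shape L^2 M (L != M), so D-series; mu = 7 gives D_7.

D_7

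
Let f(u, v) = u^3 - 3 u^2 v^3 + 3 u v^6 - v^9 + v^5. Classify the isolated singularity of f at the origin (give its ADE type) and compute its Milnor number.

Type E_{8}, Milnor number mu = 8.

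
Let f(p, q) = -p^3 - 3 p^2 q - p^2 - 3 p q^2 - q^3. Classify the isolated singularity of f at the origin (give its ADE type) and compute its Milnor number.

Type A2, Milnor number mu = 2.

The Hessian of f at 0 has rank 1. Corank 1: A-series; mu = 2 gives A_2.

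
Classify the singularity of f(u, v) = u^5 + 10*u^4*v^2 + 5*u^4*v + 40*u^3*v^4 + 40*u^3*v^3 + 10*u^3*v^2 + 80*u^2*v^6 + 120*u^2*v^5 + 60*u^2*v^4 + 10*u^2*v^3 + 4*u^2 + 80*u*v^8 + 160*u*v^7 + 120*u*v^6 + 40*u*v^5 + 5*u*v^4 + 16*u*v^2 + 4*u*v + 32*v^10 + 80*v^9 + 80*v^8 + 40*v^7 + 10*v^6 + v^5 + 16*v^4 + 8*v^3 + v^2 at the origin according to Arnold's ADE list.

The Hessian of f at 0 is [[8, 4], [4, 2]] with rank 1, so corank 1. A Groebner basis of the Jacobian ideal J(f) in C{u,v} is {u^2 + u*v - u/8 - v/16, u/2 + v^2 + v/4}; counting standard monomials gives mu = 4. Corank 1: A-series; mu = 4 gives A_4.

A_{4}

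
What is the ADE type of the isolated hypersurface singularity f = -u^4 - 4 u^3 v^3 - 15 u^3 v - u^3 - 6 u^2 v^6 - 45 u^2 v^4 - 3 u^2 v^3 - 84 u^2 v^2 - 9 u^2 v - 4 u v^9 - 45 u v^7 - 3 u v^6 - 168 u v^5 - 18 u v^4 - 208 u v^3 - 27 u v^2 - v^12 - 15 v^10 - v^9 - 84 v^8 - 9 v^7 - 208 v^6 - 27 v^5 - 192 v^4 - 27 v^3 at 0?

The Hessian of f at 0 has rank 0. Corank 2; j^3 = -(u + 3*v)^3 is a perfect cube, so E-series; the 4-jet and mu = 7 give E_7.

E_{7}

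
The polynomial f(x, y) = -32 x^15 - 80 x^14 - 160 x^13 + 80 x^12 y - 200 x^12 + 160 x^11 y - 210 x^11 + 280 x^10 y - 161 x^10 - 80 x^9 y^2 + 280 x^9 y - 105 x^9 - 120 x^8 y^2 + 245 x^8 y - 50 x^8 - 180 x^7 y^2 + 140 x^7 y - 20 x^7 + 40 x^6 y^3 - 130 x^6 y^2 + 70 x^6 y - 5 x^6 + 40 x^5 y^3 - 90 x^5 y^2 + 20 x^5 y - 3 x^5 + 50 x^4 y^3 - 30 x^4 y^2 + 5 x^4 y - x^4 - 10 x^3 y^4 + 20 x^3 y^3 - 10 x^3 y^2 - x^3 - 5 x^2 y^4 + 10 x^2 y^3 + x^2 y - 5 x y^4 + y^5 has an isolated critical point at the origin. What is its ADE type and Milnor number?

Type D_6, Milnor number mu = 6.

The Hessian of f at 0 is [[0, 0], [0, 0]] with rank 0, so corank 2. A Groebner basis of the Jacobian ideal J(f) in C{x,y} is {x*y/5 + y^4, x*y^2, x^2 - x*y}; counting standard monomials gives mu = 6. Corank 2; j^3 = -x^2*(x - y) has shape L^2 M (L != M), so D-series; mu = 6 gives D_6.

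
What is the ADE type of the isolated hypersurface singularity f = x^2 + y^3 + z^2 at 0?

A_{2}

The Hessian of f at 0 has rank 2. Corank 1: A-series; mu = 2 gives A_2.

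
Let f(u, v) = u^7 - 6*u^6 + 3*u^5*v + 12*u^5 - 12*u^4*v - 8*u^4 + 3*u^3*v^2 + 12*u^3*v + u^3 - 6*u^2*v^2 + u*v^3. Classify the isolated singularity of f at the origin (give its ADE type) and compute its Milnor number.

Type E7, Milnor number mu = 7.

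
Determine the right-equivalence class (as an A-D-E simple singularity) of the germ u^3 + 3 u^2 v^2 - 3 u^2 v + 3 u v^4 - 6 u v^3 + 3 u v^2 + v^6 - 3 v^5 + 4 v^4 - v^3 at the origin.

E_6

The Hessian of f at 0 has rank 0. Corank 2; j^3 = (u - v)^3 is a perfect cube, so E-series; the 4-jet and mu = 6 give E_6.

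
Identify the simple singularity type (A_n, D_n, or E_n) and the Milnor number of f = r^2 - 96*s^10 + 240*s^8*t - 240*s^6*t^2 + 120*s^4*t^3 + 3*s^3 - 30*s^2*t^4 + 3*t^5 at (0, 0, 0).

Type E_{8}, Milnor number mu = 8.

The Hessian of f at 0 has rank 1. Corank 2; j^3 = 3*s^3 is a perfect cube, so E-series; the 5-jet and mu = 8 give E_8.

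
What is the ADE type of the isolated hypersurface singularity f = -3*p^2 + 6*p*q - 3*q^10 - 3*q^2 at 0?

The Hessian of f at 0 has rank 1. Corank 1: A-series; mu = 9 gives A_9.

A_9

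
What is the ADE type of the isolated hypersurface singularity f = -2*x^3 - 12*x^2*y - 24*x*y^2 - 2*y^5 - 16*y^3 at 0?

E8

The Hessian of f at 0 has rank 0. Corank 2; j^3 = -2*(x + 2*y)^3 is a perfect cube, so E-series; the 5-jet and mu = 8 give E_8.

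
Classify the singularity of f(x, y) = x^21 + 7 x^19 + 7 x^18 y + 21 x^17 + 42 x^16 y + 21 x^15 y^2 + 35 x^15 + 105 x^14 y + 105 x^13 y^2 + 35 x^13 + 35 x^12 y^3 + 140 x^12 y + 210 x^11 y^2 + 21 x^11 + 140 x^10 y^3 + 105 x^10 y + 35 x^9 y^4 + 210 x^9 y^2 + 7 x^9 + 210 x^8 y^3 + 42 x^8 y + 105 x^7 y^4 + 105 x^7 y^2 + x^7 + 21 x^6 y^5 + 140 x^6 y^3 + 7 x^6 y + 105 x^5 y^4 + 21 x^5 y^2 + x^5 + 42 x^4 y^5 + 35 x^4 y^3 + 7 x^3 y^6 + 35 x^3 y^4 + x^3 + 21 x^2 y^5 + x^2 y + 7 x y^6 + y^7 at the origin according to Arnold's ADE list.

The Hessian of f at 0 has rank 0. Corank 2; j^3 = x^2*(x + y) has shape L^2 M (L != M), so D-series; mu = 8 gives D_8.

D_{8}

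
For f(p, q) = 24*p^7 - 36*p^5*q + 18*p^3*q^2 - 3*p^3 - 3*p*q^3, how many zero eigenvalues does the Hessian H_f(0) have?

2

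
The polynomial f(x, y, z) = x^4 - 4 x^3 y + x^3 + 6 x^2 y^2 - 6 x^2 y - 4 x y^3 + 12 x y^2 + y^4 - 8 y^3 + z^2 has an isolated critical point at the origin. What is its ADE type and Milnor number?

The Hessian of f at 0 is [[0, 0, 0], [0, 0, 0], [0, 0, 2]] with rank 1, so corank 2. A Groebner basis of the Jacobian ideal J(f) in C{x,y,z} is {y^4, x*y^2 - 5*y^3/3, x^2 - 4*x*y + 4*y^2, z}; counting standard monomials gives mu = 6. Corank 2; j^3 = (x - 2*y)^3 is a perfect cube, so E-series; the 4-jet and mu = 6 give E_6.

Type E_6, Milnor number mu = 6.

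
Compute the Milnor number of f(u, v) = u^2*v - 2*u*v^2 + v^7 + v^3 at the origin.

The Hessian of f at 0 has rank 0. Corank 2; j^3 = v*(u - v)^2 has shape L^2 M (L != M), so D-series; mu = 8 gives D_8.

8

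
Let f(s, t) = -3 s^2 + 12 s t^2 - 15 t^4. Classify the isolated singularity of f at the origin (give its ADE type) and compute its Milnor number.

Type A_{3}, Milnor number mu = 3.

The Hessian of f at 0 is [[-6, 0], [0, 0]] with rank 1, so corank 1. A Groebner basis of the Jacobian ideal J(f) in C{s,t} is {s^2, s*t, -s/2 + t^2}; counting standard monomials gives mu = 3. Corank 1: A-series; mu = 3 gives A_3.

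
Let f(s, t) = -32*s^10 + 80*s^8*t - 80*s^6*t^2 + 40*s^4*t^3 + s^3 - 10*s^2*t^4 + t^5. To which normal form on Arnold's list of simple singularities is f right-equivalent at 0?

E8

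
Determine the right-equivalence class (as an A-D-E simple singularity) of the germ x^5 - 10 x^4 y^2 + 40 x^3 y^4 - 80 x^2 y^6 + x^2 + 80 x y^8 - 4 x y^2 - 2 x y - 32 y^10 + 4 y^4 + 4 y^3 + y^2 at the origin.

A_4

The Hessian of f at 0 is [[2, -2], [-2, 2]] with rank 1, so corank 1. A Groebner basis of the Jacobian ideal J(f) in C{x,y} is {x^2 - 2*x*y + x/2 - y/2, -x/2 + y^2 + y/2}; counting standard monomials gives mu = 4. Corank 1: A-series; mu = 4 gives A_4.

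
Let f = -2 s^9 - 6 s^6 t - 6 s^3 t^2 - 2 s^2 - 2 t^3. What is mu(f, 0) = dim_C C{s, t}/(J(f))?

The Hessian of f at 0 has rank 1. Corank 1: A-series; mu = 2 gives A_2.

2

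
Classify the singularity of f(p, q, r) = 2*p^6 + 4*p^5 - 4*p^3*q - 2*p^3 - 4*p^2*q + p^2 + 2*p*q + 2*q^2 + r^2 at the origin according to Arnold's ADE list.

A1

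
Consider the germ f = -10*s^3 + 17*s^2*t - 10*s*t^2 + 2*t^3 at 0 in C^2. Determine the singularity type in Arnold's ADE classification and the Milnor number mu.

The Hessian of f at 0 is [[0, 0], [0, 0]] with rank 0, so corank 2. A Groebner basis of the Jacobian ideal J(f) in C{s,t} is {t^3, s^2 - 2*t^2/11, s*t - 5*t^2/11}; counting standard monomials gives mu = 4. Corank 2; j^3 = -(2*s - t)*(5*s^2 - 6*s*t + 2*t^2) splits into three distinct lines over C (the quadratic factor has nonzero discriminant), so D_4.

Type D_4, Milnor number mu = 4.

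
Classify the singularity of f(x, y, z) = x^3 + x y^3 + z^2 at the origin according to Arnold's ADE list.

E7

The Hessian of f at 0 is [[0, 0, 0], [0, 0, 0], [0, 0, 2]] with rank 1, so corank 2. A Groebner basis of the Jacobian ideal J(f) in C{x,y,z} is {x^3, x*y^2, 3*x^2 + y^3, z}; counting standard monomials gives mu = 7. Corank 2; j^3 = x^3 is a perfect cube, so E-series; the 4-jet and mu = 7 give E_7.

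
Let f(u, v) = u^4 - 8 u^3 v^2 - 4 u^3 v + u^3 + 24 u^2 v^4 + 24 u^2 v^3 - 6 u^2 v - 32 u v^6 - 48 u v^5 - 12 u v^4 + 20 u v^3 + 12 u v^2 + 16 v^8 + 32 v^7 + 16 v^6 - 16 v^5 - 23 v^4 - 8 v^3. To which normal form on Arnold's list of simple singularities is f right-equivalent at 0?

The Hessian of f at 0 is [[0, 0], [0, 0]] with rank 0, so corank 2. A Groebner basis of the Jacobian ideal J(f) in C{u,v} is {u^3 + 3*u^2 - 12*u*v + 12*v^2, u^2*v + 2*u^2 - 8*u*v + 8*v^2, 5*u^2/4 + u*v^2 - 5*u*v + 5*v^2, 3*u^2/4 - 3*u*v + v^3 + 3*v^2}; counting standard monomials gives mu = 6. Corank 2; j^3 = (u - 2*v)^3 is a perfect cube, so E-series; the 4-jet and mu = 6 give E_6.

E_6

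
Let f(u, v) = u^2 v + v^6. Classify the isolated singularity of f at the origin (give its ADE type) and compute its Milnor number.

The Hessian of f at 0 is [[0, 0], [0, 0]] with rank 0, so corank 2. A Groebner basis of the Jacobian ideal J(f) in C{u,v} is {u^2/6 + v^5, u^3, u*v}; counting standard monomials gives mu = 7. Corank 2; j^3 = u^2*v has shape L^2 M (L != M), so D-series; mu = 7 gives D_7.

Type D7, Milnor number mu = 7.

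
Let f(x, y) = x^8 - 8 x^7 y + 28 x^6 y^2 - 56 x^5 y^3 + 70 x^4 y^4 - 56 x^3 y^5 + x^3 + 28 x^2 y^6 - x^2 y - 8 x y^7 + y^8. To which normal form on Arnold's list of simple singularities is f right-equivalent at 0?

The Hessian of f at 0 has rank 0. Corank 2; j^3 = x^2*(x - y) has shape L^2 M (L != M), so D-series; mu = 9 gives D_9.

D_{9}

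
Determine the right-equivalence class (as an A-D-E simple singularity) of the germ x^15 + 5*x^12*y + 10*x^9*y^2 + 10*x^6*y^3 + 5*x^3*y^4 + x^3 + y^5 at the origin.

E_{8}

The Hessian of f at 0 has rank 0. Corank 2; j^3 = x^3 is a perfect cube, so E-series; the 5-jet and mu = 8 give E_8.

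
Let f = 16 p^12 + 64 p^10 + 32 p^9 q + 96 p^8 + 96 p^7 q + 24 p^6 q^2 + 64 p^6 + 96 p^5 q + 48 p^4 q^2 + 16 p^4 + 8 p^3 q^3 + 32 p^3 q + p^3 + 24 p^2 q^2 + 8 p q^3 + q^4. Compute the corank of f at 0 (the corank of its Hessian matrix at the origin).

2

Hessian at 0 has rank 0.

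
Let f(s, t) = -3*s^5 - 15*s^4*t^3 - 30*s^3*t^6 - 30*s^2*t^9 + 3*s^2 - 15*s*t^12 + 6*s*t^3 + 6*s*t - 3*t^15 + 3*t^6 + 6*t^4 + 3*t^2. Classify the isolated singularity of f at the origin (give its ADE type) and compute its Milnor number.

Type A_4, Milnor number mu = 4.

The Hessian of f at 0 has rank 1. Corank 1: A-series; mu = 4 gives A_4.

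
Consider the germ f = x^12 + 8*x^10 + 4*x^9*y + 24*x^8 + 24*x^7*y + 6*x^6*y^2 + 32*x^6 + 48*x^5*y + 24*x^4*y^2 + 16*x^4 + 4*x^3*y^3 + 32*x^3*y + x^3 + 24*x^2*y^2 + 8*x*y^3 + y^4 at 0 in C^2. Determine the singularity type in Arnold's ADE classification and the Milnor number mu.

Type E_{6}, Milnor number mu = 6.

The Hessian of f at 0 has rank 0. Corank 2; j^3 = x^3 is a perfect cube, so E-series; the 4-jet and mu = 6 give E_6.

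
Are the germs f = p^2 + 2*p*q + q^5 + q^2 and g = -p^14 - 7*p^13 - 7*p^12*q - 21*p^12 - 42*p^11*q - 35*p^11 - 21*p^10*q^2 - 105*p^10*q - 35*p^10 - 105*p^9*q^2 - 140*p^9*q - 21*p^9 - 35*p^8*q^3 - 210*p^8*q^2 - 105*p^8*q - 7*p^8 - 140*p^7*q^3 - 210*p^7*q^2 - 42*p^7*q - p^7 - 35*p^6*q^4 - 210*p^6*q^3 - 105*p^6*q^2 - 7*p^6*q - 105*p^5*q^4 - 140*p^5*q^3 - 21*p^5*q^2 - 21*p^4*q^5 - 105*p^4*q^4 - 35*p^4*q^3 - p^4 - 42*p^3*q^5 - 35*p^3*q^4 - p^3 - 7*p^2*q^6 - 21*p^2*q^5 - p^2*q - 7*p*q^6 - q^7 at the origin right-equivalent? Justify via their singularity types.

No.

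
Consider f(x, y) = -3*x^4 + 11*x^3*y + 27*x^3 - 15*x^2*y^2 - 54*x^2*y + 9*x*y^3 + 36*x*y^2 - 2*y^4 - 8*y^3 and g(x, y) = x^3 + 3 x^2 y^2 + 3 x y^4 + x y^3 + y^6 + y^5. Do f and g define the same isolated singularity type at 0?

Yes.

The Hessian of f at 0 has rank 0. Corank 2; j^3 = (3*x - 2*y)^3 is a perfect cube, so E-series; the 4-jet and mu = 7 give E_7. The Hessian of g at 0 has rank 0. Corank 2; j^3 = x^3 is a perfect cube, so E-series; the 4-jet and mu = 7 give E_7. Both have type E_7, hence right-equivalent.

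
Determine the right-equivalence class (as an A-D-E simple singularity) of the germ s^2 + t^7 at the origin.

A_{6}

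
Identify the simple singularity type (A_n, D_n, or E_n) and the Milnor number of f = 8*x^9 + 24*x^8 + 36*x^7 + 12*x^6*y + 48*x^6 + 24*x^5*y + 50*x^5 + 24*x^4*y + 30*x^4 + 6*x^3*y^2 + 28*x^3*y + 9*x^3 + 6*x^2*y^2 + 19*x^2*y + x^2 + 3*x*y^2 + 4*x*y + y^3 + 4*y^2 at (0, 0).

Type A_{2}, Milnor number mu = 2.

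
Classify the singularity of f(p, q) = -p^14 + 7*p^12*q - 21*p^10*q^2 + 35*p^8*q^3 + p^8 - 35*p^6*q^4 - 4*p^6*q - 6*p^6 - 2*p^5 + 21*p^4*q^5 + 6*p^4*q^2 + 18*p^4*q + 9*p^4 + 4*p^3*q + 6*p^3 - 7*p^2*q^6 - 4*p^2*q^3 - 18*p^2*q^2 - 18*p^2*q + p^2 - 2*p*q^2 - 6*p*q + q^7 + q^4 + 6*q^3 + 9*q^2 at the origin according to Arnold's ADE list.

A_{6}

The Hessian of f at 0 has rank 1. Corank 1: A-series; mu = 6 gives A_6.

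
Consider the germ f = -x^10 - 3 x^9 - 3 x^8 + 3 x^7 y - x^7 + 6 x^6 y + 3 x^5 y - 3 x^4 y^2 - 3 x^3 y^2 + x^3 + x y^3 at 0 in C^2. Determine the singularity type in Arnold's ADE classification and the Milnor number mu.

Type E_{7}, Milnor number mu = 7.

The Hessian of f at 0 is [[0, 0], [0, 0]] with rank 0, so corank 2. A Groebner basis of the Jacobian ideal J(f) in C{x,y} is {x^3, x*y^2, 3*x^2 + y^3}; counting standard monomials gives mu = 7. Corank 2; j^3 = x^3 is a perfect cube, so E-series; the 4-jet and mu = 7 give E_7.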